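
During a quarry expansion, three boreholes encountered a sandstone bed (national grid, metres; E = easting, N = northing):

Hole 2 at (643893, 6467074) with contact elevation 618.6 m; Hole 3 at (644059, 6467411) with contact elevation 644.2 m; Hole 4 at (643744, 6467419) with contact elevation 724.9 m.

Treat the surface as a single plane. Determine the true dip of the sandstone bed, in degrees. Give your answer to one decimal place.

17.8°

Two edge vectors: Hole 2→Hole 3 = (166, 337, 25.6), Hole 2→Hole 4 = (-149, 345, 106.3).
Normal n = (Hole 2→Hole 3) × (Hole 2→Hole 4) = (26991.1, -21460.2, 107483).
So ∂z/∂E = −n_x/n_z = −0.25112 and ∂z/∂N = −n_y/n_z = 0.19966.
Gradient magnitude |∇z| = √(a² + b²) = √(0.06306 + 0.03986) = 0.32082.
True dip = arctan(0.32082) = 17.8°, dipping toward SE (azimuth ≈ 128°).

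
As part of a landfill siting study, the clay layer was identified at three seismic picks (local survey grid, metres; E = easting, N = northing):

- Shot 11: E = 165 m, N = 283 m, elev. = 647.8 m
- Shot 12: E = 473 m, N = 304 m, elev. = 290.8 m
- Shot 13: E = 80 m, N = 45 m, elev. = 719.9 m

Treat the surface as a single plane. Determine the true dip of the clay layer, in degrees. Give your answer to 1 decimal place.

49.5°

Two edge vectors: Shot 11→Shot 12 = (308, 21, -357), Shot 11→Shot 13 = (-85, -238, 72.1).
Normal n = (Shot 11→Shot 12) × (Shot 11→Shot 13) = (-83451.9, 8138.2, -71519).
So ∂z/∂E = −n_x/n_z = −1.16685 and ∂z/∂N = −n_y/n_z = 0.11379.
Gradient magnitude |∇z| = √(a² + b²) = √(1.36154 + 0.01295) = 1.17238.
True dip = arctan(1.17238) = 49.5°, dipping toward E (azimuth ≈ 096°).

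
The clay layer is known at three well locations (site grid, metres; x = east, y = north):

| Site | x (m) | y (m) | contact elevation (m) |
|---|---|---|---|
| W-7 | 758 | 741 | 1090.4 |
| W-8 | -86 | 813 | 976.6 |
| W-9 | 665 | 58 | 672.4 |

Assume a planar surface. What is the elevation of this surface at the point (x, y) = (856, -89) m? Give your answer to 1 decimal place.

Let the plane be z = a·x + b·y + c.
W-8−W-7: −844a + 72b = −113.8;  W-9−W-7: −93a − 683b = −418.
Solving gives a = 0.18490, b = 0.58683.
Then c = 1090.4 − a·758 − b·741 = 515.41.
At (856, -89): z = 158.3 − 52.2 + 515.41 = 621.5 m.

621.5 m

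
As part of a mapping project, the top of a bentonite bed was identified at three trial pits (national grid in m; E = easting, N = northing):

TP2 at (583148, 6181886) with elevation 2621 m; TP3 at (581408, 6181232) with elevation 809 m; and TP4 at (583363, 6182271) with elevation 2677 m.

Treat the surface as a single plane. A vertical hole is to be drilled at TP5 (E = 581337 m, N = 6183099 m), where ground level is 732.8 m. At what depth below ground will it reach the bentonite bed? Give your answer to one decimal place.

1043.0 m

Two edge vectors: TP2→TP3 = (-1740, -654, -1812), TP2→TP4 = (215, 385, 56).
Normal n = (TP2→TP3) × (TP2→TP4) = (660996, -292140, -529290).
So ∂z/∂E = −n_x/n_z = 1.248835232 and ∂z/∂N = −n_y/n_z = −0.551946948.
Intercept c from TP2: 2621 − 728255.77 + 3412073.11 = 2686438.34.
At (581337, 6183099): z_contact = 725994.13 − 3412742.62 + 2686438.34 = -310.15 m.
Depth below ground = 732.8 − (-310.15) = 1043.0 m.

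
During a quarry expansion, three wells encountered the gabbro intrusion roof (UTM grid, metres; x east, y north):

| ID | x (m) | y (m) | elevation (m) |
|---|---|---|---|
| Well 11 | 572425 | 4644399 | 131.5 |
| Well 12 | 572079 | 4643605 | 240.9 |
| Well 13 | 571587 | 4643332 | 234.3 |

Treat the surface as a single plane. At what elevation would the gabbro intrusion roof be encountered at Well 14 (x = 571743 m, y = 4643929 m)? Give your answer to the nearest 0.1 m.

Two edge vectors: Well 11→Well 12 = (-346, -794, 109.4), Well 11→Well 13 = (-838, -1067, 102.8).
Normal n = (Well 11→Well 12) × (Well 11→Well 13) = (35106.6, -56108.4, -296190).
So ∂z/∂x = −n_x/n_z = 0.118527297 and ∂z/∂y = −n_y/n_z = −0.189433809.
Intercept c from Well 11: 131.5 − 67847.99 + 879806.19 = 812089.71.
At (571743, 4643929): z = 67767.2 − 879717.2 + 812089.71 = 139.7 m.

139.7 m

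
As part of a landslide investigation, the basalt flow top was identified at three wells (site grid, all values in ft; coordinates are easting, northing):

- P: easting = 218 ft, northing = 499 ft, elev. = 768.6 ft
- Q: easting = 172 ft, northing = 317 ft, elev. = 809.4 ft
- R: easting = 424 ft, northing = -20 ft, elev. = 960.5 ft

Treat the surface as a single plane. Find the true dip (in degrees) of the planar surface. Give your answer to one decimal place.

Two edge vectors: P→Q = (-46, -182, 40.8), P→R = (206, -519, 191.9).
Normal n = (P→Q) × (P→R) = (-13750.6, 17232.2, 61366).
So ∂z/∂easting = −n_x/n_z = 0.22408 and ∂z/∂northing = −n_y/n_z = −0.28081.
Gradient magnitude |∇z| = √(a² + b²) = √(0.05021 + 0.07885) = 0.35925.
True dip = arctan(0.35925) = 19.8°, dipping toward NW (azimuth ≈ 321°).

19.8°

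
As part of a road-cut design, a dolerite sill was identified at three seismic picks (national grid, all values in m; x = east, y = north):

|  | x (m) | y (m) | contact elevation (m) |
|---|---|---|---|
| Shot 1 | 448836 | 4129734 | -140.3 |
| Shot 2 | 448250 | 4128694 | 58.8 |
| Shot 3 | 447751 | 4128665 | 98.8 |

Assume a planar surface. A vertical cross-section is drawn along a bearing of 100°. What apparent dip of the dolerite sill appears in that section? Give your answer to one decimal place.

2.5°

Let the plane be z = a·x + b·y + c.
Shot 2−Shot 1: −586a − 1040b = 199.1;  Shot 3−Shot 1: −1085a − 1069b = 239.1.
Solving gives a = −0.07137, b = −0.15123.
Unit vector along 100° is (sin 100°, cos 100°) = (0.9848, -0.1736).
Slope in that direction = a·(0.9848) + b·(-0.1736) = −0.04403.
Apparent dip = arctan|0.04403| = 2.5° (true dip is 9.5°, so apparent ≤ true as expected).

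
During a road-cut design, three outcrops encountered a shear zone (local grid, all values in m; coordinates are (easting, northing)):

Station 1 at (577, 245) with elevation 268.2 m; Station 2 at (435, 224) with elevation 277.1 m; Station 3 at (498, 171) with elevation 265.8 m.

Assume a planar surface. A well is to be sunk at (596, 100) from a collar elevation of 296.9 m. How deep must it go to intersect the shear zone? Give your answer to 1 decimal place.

Two edge vectors: Station 1→Station 2 = (-142, -21, 8.9), Station 1→Station 3 = (-79, -74, -2.4).
Normal n = (Station 1→Station 2) × (Station 1→Station 3) = (709, -1043.9, 8849).
So ∂z/∂E = −n_x/n_z = −0.08012 and ∂z/∂N = −n_y/n_z = 0.11797.
Intercept c from Station 1: 268.2 + 46.23 − 28.90 = 285.53.
At (596, 100): z_contact = −47.75 + 11.80 + 285.53 = 249.57 m.
Depth below ground = 296.9 − 249.57 = 47.3 m.

47.3 m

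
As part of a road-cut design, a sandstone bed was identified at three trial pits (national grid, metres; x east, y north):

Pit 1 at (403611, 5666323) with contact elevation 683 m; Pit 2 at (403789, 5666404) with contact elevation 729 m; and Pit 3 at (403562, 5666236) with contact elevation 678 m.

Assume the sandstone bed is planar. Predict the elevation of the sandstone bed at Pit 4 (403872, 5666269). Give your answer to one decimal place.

770.9 m

Two edge vectors: Pit 1→Pit 2 = (178, 81, 46), Pit 1→Pit 3 = (-49, -87, -5).
Normal n = (Pit 1→Pit 2) × (Pit 1→Pit 3) = (3597, -1364, -11517).
So ∂z/∂x = −n_x/n_z = 0.312320917 and ∂z/∂y = −n_y/n_z = −0.118433620.
Intercept c from Pit 1: 683 − 126056.16 + 671083.14 = 545709.99.
At (403872, 5666269): z = 126137.7 − 671076.7 + 545709.99 = 770.9 m.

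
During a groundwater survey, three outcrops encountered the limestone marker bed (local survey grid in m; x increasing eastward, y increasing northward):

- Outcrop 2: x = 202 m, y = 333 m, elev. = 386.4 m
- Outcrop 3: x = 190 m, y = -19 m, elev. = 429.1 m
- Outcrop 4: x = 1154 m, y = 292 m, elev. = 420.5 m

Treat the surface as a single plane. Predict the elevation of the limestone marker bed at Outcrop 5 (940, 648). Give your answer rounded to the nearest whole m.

Let the plane be z = a·x + b·y + c.
Outcrop 3−Outcrop 2: −12a − 352b = 42.7;  Outcrop 4−Outcrop 2: 952a − 41b = 34.1.
Solving gives a = 0.03055, b = −0.12235.
Then c = 386.4 − a·202 − b·333 = 420.97.
At (940, 648): z = 28.7 − 79.3 + 420.97 = 370.4 m.

370 m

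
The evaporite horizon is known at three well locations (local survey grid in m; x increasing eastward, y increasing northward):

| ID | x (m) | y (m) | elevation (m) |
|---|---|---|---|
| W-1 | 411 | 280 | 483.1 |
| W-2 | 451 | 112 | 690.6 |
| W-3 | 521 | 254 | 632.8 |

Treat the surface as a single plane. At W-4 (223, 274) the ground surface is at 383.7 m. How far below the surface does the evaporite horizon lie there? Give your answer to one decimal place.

107.8 m

Two edge vectors: W-1→W-2 = (40, -168, 207.5), W-1→W-3 = (110, -26, 149.7).
Normal n = (W-1→W-2) × (W-1→W-3) = (-19754.6, 16837, 17440).
So ∂z/∂x = −n_x/n_z = 1.13272 and ∂z/∂y = −n_y/n_z = −0.96542.
Intercept c from W-1: 483.1 − 465.55 + 270.32 = 287.87.
At (223, 274): z_contact = 252.60 − 264.53 + 287.87 = 275.94 m.
Depth below ground = 383.7 − 275.94 = 107.8 m.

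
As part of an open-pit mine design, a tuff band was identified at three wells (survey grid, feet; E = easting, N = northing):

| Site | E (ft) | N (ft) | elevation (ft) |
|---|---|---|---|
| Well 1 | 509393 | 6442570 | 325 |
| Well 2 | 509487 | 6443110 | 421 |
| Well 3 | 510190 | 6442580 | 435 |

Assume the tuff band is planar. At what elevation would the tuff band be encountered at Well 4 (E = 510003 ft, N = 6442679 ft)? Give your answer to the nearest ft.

Two edge vectors: Well 1→Well 2 = (94, 540, 96), Well 1→Well 3 = (797, 10, 110).
Normal n = (Well 1→Well 2) × (Well 1→Well 3) = (58440, 66172, -429440).
So ∂z/∂E = −n_x/n_z = 0.13608420 and ∂z/∂N = −n_y/n_z = 0.15408905.
Intercept c from Well 1: 325 − 69320.34 − 992729.47 = −1061724.81.
At (510003, 6442679): z = 69403.4 + 992746.3 − 1061724.81 = 424.8 ft.

425 ft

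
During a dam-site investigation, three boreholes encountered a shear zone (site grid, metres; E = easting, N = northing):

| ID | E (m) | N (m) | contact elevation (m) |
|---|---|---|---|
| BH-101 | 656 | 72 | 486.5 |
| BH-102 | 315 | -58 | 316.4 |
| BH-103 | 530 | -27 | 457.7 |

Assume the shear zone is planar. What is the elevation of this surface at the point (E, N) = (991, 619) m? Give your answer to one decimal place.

373.5 m

Let the plane be z = a·E + b·N + c.
BH-102−BH-101: −341a − 130b = −170.1;  BH-103−BH-101: −126a − 99b = −28.8.
Solving gives a = 0.75355, b = −0.66815.
Then c = 486.5 − a·656 − b·72 = 40.28.
At (991, 619): z = 746.8 − 413.6 + 40.28 = 373.5 m.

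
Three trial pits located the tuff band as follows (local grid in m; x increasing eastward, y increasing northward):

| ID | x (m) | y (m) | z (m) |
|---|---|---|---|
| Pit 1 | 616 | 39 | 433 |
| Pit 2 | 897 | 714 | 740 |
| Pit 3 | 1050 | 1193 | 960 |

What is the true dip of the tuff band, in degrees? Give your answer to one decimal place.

Two edge vectors: Pit 1→Pit 2 = (281, 675, 307), Pit 1→Pit 3 = (434, 1154, 527).
Normal n = (Pit 1→Pit 2) × (Pit 1→Pit 3) = (1447, -14849, 31324).
So ∂z/∂x = −n_x/n_z = −0.04619 and ∂z/∂y = −n_y/n_z = 0.47405.
Gradient magnitude |∇z| = √(a² + b²) = √(0.00213 + 0.22472) = 0.47629.
True dip = arctan(0.47629) = 25.5°, dipping toward S (azimuth ≈ 174°).

25.5°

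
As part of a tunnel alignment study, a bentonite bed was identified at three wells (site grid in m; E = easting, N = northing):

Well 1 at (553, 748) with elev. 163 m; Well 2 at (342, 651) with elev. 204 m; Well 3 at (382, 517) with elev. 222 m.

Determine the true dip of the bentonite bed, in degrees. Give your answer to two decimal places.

Two edge vectors: Well 1→Well 2 = (-211, -97, 41), Well 1→Well 3 = (-171, -231, 59).
Normal n = (Well 1→Well 2) × (Well 1→Well 3) = (3748, 5438, 32154).
So ∂z/∂E = −n_x/n_z = −0.11656 and ∂z/∂N = −n_y/n_z = −0.16912.
Gradient magnitude |∇z| = √(a² + b²) = √(0.01359 + 0.02860) = 0.20540.
True dip = arctan(0.20540) = 11.61°, dipping toward NE (azimuth ≈ 035°).

11.61°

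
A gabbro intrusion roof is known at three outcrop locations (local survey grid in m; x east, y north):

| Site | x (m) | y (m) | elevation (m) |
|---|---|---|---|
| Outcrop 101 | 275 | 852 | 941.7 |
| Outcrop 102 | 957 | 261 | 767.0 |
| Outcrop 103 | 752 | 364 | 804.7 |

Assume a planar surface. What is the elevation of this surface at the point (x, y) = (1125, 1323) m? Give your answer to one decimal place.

Two edge vectors: Outcrop 101→Outcrop 102 = (682, -591, -174.7), Outcrop 101→Outcrop 103 = (477, -488, -137).
Normal n = (Outcrop 101→Outcrop 102) × (Outcrop 101→Outcrop 103) = (-4286.6, 10102.1, -50909).
So ∂z/∂x = −n_x/n_z = −0.084201 and ∂z/∂y = −n_y/n_z = 0.198434.
Intercept c from Outcrop 101: 941.7 + 23.16 − 169.07 = 795.79.
At (1125, 1323): z = −94.7 + 262.5 + 795.79 = 963.6 m.

963.6 m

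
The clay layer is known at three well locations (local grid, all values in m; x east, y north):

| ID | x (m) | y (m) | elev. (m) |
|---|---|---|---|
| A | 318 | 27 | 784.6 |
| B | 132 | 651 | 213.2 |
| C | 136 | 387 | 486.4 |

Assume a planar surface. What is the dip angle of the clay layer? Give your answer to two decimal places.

48.32°

Two edge vectors: A→B = (-186, 624, -571.4), A→C = (-182, 360, -298.2).
Normal n = (A→B) × (A→C) = (19627.2, 48529.6, 46608).
So ∂z/∂x = −n_x/n_z = −0.42111 and ∂z/∂y = −n_y/n_z = −1.04123.
Gradient magnitude |∇z| = √(a² + b²) = √(0.17734 + 1.08416) = 1.12316.
True dip = arctan(1.12316) = 48.32°, dipping toward NNE (azimuth ≈ 022°).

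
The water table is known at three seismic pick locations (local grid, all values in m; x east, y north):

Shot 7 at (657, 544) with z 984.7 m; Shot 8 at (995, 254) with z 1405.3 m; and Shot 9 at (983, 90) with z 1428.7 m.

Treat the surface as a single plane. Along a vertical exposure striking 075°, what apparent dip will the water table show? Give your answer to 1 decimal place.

43.9°

Two edge vectors: Shot 7→Shot 8 = (338, -290, 420.6), Shot 7→Shot 9 = (326, -454, 444).
Normal n = (Shot 7→Shot 8) × (Shot 7→Shot 9) = (62192.4, -12956.4, -58912).
So ∂z/∂x = −n_x/n_z = 1.05568 and ∂z/∂y = −n_y/n_z = −0.21993.
Unit vector along 075° is (sin 75°, cos 75°) = (0.9659, 0.2588).
Slope in that direction = a·(0.9659) + b·(0.2588) = 0.96279.
Apparent dip = arctan|0.96279| = 43.9° (true dip is 47.2°, so apparent ≤ true as expected).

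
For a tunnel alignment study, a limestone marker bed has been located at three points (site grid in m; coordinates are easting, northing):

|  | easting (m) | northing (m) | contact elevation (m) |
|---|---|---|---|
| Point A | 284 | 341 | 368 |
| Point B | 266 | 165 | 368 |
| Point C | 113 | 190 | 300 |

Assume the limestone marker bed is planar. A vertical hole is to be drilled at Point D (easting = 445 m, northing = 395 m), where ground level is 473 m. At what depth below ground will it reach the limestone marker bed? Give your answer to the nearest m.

Let the plane be z = a·easting + b·northing + c.
Point B−Point A: −18a − 176b = 0;  Point C−Point A: −171a − 151b = −68.
Solving gives a = 0.43714, b = −0.04471.
Then c = 368 − a·284 − b·341 = 259.10.
At (445, 395): z_contact = 194.5 − 17.7 + 259.10 = 436.0 m.
Depth below ground = 473 − 436.0 = 37 m.

37 m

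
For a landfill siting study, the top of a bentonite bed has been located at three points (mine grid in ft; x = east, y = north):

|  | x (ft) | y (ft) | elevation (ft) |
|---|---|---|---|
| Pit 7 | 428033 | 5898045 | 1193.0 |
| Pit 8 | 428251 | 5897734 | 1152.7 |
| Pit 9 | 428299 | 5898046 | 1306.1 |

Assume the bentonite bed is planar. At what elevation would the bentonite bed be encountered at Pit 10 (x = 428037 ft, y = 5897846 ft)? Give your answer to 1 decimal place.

Let the plane be z = a·x + b·y + c.
Pit 8−Pit 7: 218a − 311b = −40.3;  Pit 9−Pit 7: 266a + 1b = 113.1.
Solving gives a = 0.423584587, b = 0.426499807.
Then c = 1193 − a·428033 − b·5898045 = −2695630.24.
At (428037, 5897846): z = 181309.9 + 2515430.2 − 2695630.24 = 1109.8 ft.

1109.8 ft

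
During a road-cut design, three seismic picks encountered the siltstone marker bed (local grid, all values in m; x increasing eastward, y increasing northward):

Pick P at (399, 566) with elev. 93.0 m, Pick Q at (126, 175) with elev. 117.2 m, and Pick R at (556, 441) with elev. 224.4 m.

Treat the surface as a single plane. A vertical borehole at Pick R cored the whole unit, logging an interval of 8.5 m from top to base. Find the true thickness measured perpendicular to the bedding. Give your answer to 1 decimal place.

Let the plane be z = a·x + b·y + c.
Pick Q−Pick P: −273a − 391b = 24.2;  Pick R−Pick P: 157a − 125b = 131.4.
Solving gives a = 0.50624, b = −0.41536.
|∇z| = √(a²+b²) = 0.65483, so dip δ = arctan(0.65483) = 33.22°.
True thickness = vertical thickness × cos δ = 8.5 × cos 33.22° = 7.1 m.

7.1 m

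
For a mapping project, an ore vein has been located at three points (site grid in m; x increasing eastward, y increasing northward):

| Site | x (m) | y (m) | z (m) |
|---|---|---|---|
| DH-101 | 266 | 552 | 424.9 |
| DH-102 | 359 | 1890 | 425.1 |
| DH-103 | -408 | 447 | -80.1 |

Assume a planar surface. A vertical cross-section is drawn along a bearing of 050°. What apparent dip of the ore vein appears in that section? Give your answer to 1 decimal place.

28.7°

Two edge vectors: DH-101→DH-102 = (93, 1338, 0.2), DH-101→DH-103 = (-674, -105, -505).
Normal n = (DH-101→DH-102) × (DH-101→DH-103) = (-675669, 46830.2, 892047).
So ∂z/∂x = −n_x/n_z = 0.75744 and ∂z/∂y = −n_y/n_z = −0.05250.
Unit vector along 050° is (sin 50°, cos 50°) = (0.7660, 0.6428).
Slope in that direction = a·(0.7660) + b·(0.6428) = 0.54649.
Apparent dip = arctan|0.54649| = 28.7° (true dip is 37.2°, so apparent ≤ true as expected).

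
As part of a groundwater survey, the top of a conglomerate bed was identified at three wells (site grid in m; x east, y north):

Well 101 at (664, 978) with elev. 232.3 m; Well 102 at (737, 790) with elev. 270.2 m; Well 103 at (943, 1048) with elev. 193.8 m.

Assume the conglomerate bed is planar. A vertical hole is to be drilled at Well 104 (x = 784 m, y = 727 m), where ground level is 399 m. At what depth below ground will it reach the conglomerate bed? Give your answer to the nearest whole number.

Two edge vectors: Well 101→Well 102 = (73, -188, 37.9), Well 101→Well 103 = (279, 70, -38.5).
Normal n = (Well 101→Well 102) × (Well 101→Well 103) = (4585, 13384.6, 57562).
So ∂z/∂x = −n_x/n_z = −0.07965 and ∂z/∂y = −n_y/n_z = −0.23252.
Intercept c from Well 101: 232.3 + 52.89 + 227.41 = 512.60.
At (784, 727): z_contact = −62.4 − 169.0 + 512.60 = 281.1 m.
Depth below ground = 399 − 281.1 = 118 m.

118 m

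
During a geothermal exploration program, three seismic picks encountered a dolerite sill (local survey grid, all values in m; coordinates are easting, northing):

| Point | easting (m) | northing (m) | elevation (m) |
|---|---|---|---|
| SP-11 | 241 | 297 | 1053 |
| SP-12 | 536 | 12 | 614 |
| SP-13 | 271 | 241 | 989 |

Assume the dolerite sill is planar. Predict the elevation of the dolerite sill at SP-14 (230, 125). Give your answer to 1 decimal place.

Two edge vectors: SP-11→SP-12 = (295, -285, -439), SP-11→SP-13 = (30, -56, -64).
Normal n = (SP-11→SP-12) × (SP-11→SP-13) = (-6344, 5710, -7970).
So ∂z/∂easting = −n_x/n_z = −0.79598 and ∂z/∂northing = −n_y/n_z = 0.71644.
Intercept c from SP-11: 1053 + 191.83 − 212.78 = 1032.05.
At (230, 125): z = −183.1 + 89.6 + 1032.05 = 938.5 m.

938.5 m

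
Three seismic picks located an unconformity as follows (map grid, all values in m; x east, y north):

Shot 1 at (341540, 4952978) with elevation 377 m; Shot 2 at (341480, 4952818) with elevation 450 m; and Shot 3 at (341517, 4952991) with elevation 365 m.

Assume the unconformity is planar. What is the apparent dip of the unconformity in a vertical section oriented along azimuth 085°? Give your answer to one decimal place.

9.6°

Let the plane be z = a·x + b·y + c.
Shot 2−Shot 1: −60a − 160b = 73;  Shot 3−Shot 1: −23a + 13b = −12.
Solving gives a = 0.21771, b = −0.53789.
Unit vector along 085° is (sin 85°, cos 85°) = (0.9962, 0.0872).
Slope in that direction = a·(0.9962) + b·(0.0872) = 0.17000.
Apparent dip = arctan|0.17000| = 9.6° (true dip is 30.1°, so apparent ≤ true as expected).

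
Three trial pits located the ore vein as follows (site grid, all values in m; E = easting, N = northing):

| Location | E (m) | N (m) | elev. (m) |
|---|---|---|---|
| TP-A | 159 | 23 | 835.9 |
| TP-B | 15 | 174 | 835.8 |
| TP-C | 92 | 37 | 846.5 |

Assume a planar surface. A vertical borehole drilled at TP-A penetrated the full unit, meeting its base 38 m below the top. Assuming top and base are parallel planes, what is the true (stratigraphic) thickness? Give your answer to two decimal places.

36.65 m

Let the plane be z = a·E + b·N + c.
TP-B−TP-A: −144a + 151b = −0.1;  TP-C−TP-A: −67a + 14b = 10.6.
Solving gives a = −0.19775, b = −0.18925.
|∇z| = √(a²+b²) = 0.27372, so dip δ = arctan(0.27372) = 15.31°.
True thickness = vertical thickness × cos δ = 38 × cos 15.31° = 36.65 m.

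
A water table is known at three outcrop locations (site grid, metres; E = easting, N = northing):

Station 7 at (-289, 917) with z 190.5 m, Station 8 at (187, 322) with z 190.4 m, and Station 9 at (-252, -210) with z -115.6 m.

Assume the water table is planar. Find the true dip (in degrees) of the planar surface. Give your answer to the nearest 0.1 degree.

Let the plane be z = a·E + b·N + c.
Station 8−Station 7: 476a − 595b = −0.1;  Station 9−Station 7: 37a − 1127b = −306.1.
Solving gives a = 0.35382, b = 0.28322.
Gradient magnitude |∇z| = √(a² + b²) = √(0.12519 + 0.08021) = 0.45321.
True dip = arctan(0.45321) = 24.4°, dipping toward SW (azimuth ≈ 231°).

24.4°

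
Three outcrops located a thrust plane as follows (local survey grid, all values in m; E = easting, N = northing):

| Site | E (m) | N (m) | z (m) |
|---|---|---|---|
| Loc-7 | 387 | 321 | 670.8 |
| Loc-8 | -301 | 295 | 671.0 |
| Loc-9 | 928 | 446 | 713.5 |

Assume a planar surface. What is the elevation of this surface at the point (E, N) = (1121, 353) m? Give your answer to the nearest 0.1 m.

672.3 m

Two edge vectors: Loc-7→Loc-8 = (-688, -26, 0.2), Loc-7→Loc-9 = (541, 125, 42.7).
Normal n = (Loc-7→Loc-8) × (Loc-7→Loc-9) = (-1135.2, 29485.8, -71934).
So ∂z/∂E = −n_x/n_z = −0.015781 and ∂z/∂N = −n_y/n_z = 0.409901.
Intercept c from Loc-7: 670.8 + 6.11 − 131.58 = 545.33.
At (1121, 353): z = −17.7 + 144.7 + 545.33 = 672.3 m.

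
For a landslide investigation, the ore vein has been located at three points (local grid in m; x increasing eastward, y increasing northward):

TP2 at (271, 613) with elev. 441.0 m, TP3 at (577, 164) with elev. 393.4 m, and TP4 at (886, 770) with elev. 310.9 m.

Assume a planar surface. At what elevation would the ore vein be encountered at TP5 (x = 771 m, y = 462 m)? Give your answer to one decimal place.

Two edge vectors: TP2→TP3 = (306, -449, -47.6), TP2→TP4 = (615, 157, -130.1).
Normal n = (TP2→TP3) × (TP2→TP4) = (65888.1, 10536.6, 324177).
So ∂z/∂x = −n_x/n_z = −0.20325 and ∂z/∂y = −n_y/n_z = −0.03250.
Intercept c from TP2: 441 + 55.08 + 19.92 = 516.00.
At (771, 462): z = −156.7 − 15.0 + 516.00 = 344.3 m.

344.3 m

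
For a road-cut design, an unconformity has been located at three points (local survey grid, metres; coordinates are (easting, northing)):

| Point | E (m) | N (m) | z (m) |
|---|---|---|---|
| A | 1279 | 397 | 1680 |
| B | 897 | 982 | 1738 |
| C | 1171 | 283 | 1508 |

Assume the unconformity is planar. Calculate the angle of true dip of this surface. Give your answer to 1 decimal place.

48.0°

Two edge vectors: A→B = (-382, 585, 58), A→C = (-108, -114, -172).
Normal n = (A→B) × (A→C) = (-94008, -71968, 106728).
So ∂z/∂E = −n_x/n_z = 0.88082 and ∂z/∂N = −n_y/n_z = 0.67431.
Gradient magnitude |∇z| = √(a² + b²) = √(0.77584 + 0.45470) = 1.10930.
True dip = arctan(1.10930) = 48.0°, dipping toward SW (azimuth ≈ 233°).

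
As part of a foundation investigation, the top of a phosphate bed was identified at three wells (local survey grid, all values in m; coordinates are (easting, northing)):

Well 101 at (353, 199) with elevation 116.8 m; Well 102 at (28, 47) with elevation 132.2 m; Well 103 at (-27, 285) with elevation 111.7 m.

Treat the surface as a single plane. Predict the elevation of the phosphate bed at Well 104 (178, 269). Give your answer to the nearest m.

Two edge vectors: Well 101→Well 102 = (-325, -152, 15.4), Well 101→Well 103 = (-380, 86, -5.1).
Normal n = (Well 101→Well 102) × (Well 101→Well 103) = (-549.2, -7509.5, -85710).
So ∂z/∂E = −n_x/n_z = −0.00641 and ∂z/∂N = −n_y/n_z = −0.08762.
Intercept c from Well 101: 116.8 + 2.26 + 17.44 = 136.50.
At (178, 269): z = −1.1 − 23.6 + 136.50 = 111.8 m.

112 m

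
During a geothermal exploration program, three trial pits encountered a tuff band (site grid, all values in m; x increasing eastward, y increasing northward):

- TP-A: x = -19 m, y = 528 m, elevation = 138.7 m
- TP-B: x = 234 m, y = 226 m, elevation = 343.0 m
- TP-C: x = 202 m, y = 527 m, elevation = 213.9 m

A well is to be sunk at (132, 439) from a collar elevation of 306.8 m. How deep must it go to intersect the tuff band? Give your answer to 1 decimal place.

82.0 m

Two edge vectors: TP-A→TP-B = (253, -302, 204.3), TP-A→TP-C = (221, -1, 75.2).
Normal n = (TP-A→TP-B) × (TP-A→TP-C) = (-22506.1, 26124.7, 66489).
So ∂z/∂x = −n_x/n_z = 0.33849 and ∂z/∂y = −n_y/n_z = −0.39292.
Intercept c from TP-A: 138.7 + 6.43 + 207.46 = 352.59.
At (132, 439): z_contact = 44.68 − 172.49 + 352.59 = 224.78 m.
Depth below ground = 306.8 − 224.78 = 82.0 m.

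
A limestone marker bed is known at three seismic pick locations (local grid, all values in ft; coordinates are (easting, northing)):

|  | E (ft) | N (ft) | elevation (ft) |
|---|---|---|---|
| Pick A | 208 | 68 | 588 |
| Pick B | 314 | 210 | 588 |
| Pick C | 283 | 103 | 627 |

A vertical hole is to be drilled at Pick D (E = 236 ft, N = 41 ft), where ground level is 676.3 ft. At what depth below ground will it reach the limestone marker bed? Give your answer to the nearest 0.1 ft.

49.9 ft

Two edge vectors: Pick A→Pick B = (106, 142, 0), Pick A→Pick C = (75, 35, 39).
Normal n = (Pick A→Pick B) × (Pick A→Pick C) = (5538, -4134, -6940).
So ∂z/∂E = −n_x/n_z = 0.79798 and ∂z/∂N = −n_y/n_z = −0.59568.
Intercept c from Pick A: 588 − 165.98 + 40.51 = 462.53.
At (236, 41): z_contact = 188.32 − 24.42 + 462.53 = 626.43 ft.
Depth below ground = 676.3 − 626.43 = 49.9 ft.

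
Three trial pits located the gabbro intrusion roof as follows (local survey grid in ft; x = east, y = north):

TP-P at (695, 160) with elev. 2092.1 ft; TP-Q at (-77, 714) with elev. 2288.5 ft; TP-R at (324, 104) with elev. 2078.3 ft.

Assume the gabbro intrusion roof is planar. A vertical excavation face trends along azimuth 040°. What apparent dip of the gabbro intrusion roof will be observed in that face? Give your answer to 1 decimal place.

14.0°

Two edge vectors: TP-P→TP-Q = (-772, 554, 196.4), TP-P→TP-R = (-371, -56, -13.8).
Normal n = (TP-P→TP-Q) × (TP-P→TP-R) = (3353.2, -83518, 248766).
So ∂z/∂x = −n_x/n_z = −0.01348 and ∂z/∂y = −n_y/n_z = 0.33573.
Unit vector along 040° is (sin 40°, cos 40°) = (0.6428, 0.7660).
Slope in that direction = a·(0.6428) + b·(0.7660) = 0.24852.
Apparent dip = arctan|0.24852| = 14.0° (true dip is 18.6°, so apparent ≤ true as expected).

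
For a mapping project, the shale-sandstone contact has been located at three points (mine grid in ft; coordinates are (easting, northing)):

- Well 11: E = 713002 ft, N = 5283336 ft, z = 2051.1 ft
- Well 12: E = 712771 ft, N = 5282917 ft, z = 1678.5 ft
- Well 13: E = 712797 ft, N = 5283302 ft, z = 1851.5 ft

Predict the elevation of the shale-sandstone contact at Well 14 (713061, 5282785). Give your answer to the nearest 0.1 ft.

Let the plane be z = a·E + b·N + c.
Well 12−Well 11: −231a − 419b = −372.6;  Well 13−Well 11: −205a − 34b = −199.6.
Solving gives a = 0.909316898, b = 0.387942235.
Then c = 2051.1 − a·713002 − b·5283336 = −2695922.85.
At (713061, 5282785): z = 648398.4 + 2049415.4 − 2695922.85 = 1891.0 ft.

1891.0 ft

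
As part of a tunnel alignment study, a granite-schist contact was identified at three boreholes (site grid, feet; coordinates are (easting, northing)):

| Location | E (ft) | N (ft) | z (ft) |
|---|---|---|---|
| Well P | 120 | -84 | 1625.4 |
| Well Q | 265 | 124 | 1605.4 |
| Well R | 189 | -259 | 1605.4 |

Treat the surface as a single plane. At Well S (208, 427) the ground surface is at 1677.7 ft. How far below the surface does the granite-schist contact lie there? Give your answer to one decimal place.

49.7 ft

Let the plane be z = a·E + b·N + c.
Well Q−Well P: 145a + 208b = −20;  Well R−Well P: 69a − 175b = −20.
Solving gives a = −0.19282, b = 0.03826.
Then c = 1625.4 − a·120 − b·-84 = 1651.75.
At (208, 427): z_contact = −40.11 + 16.34 + 1651.75 = 1627.98 ft.
Depth below ground = 1677.7 − 1627.98 = 49.7 ft.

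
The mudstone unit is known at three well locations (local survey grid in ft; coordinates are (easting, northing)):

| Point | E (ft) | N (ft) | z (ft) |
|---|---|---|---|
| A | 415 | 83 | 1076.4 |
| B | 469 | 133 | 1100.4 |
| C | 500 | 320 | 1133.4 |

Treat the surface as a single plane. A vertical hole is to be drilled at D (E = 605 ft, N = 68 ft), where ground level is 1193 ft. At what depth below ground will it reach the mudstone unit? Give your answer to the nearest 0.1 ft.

Two edge vectors: A→B = (54, 50, 24), A→C = (85, 237, 57).
Normal n = (A→B) × (A→C) = (-2838, -1038, 8548).
So ∂z/∂E = −n_x/n_z = 0.33201 and ∂z/∂N = −n_y/n_z = 0.12143.
Intercept c from A: 1076.4 − 137.78 − 10.08 = 928.54.
At (605, 68): z_contact = 200.86 + 8.26 + 928.54 = 1137.66 ft.
Depth below ground = 1193 − 1137.66 = 55.3 ft.

55.3 ft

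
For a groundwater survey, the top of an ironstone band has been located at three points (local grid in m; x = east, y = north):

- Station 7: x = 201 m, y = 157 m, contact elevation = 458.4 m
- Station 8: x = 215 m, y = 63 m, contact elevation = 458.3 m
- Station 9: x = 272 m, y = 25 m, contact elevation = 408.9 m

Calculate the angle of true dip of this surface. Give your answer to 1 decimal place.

44.2°

Let the plane be z = a·x + b·y + c.
Station 8−Station 7: 14a − 94b = −0.1;  Station 9−Station 7: 71a − 132b = −49.5.
Solving gives a = −0.96142, b = −0.14213.
Gradient magnitude |∇z| = √(a² + b²) = √(0.92432 + 0.02020) = 0.97187.
True dip = arctan(0.97187) = 44.2°, dipping toward E (azimuth ≈ 082°).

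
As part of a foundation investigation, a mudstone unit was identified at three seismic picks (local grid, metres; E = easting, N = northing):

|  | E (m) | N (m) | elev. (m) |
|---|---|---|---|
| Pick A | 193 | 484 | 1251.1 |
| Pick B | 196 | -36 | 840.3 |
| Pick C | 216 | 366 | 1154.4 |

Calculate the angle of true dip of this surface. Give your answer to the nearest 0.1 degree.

Two edge vectors: Pick A→Pick B = (3, -520, -410.8), Pick A→Pick C = (23, -118, -96.7).
Normal n = (Pick A→Pick B) × (Pick A→Pick C) = (1809.6, -9158.3, 11606).
So ∂z/∂E = −n_x/n_z = −0.15592 and ∂z/∂N = −n_y/n_z = 0.78910.
Gradient magnitude |∇z| = √(a² + b²) = √(0.02431 + 0.62268) = 0.80436.
True dip = arctan(0.80436) = 38.8°, dipping toward S (azimuth ≈ 169°).

38.8°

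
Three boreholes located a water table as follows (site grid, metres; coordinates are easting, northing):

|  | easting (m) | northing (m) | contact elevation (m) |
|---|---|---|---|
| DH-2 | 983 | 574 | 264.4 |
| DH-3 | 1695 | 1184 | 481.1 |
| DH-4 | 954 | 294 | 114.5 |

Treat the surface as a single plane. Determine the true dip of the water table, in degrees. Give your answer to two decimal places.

Two edge vectors: DH-2→DH-3 = (712, 610, 216.7), DH-2→DH-4 = (-29, -280, -149.9).
Normal n = (DH-2→DH-3) × (DH-2→DH-4) = (-30763, 100444.5, -181670).
So ∂z/∂easting = −n_x/n_z = −0.16933 and ∂z/∂northing = −n_y/n_z = 0.55290.
Gradient magnitude |∇z| = √(a² + b²) = √(0.02867 + 0.30569) = 0.57825.
True dip = arctan(0.57825) = 30.04°, dipping toward SSE (azimuth ≈ 163°).

30.04°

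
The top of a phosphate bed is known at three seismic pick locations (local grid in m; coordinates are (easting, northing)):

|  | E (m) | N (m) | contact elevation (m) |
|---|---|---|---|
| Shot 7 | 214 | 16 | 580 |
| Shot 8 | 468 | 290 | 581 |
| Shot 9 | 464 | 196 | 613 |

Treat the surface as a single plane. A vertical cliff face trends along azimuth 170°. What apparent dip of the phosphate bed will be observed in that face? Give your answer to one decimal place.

Let the plane be z = a·E + b·N + c.
Shot 8−Shot 7: 254a + 274b = 1;  Shot 9−Shot 7: 250a + 180b = 33.
Solving gives a = 0.38903, b = −0.35698.
Unit vector along 170° is (sin 170°, cos 170°) = (0.1736, -0.9848).
Slope in that direction = a·(0.1736) + b·(-0.9848) = 0.41911.
Apparent dip = arctan|0.41911| = 22.7° (true dip is 27.8°, so apparent ≤ true as expected).

22.7°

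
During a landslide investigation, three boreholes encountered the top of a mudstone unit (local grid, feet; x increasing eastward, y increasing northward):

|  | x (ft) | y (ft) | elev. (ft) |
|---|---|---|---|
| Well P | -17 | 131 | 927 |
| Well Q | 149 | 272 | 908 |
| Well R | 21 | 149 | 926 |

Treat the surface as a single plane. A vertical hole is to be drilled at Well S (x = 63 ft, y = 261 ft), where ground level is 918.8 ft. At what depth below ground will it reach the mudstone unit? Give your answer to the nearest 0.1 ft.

15.5 ft

Let the plane be z = a·x + b·y + c.
Well Q−Well P: 166a + 141b = −19;  Well R−Well P: 38a + 18b = −1.
Solving gives a = 0.08481, b = −0.23460.
Then c = 927 − a·-17 − b·131 = 959.17.
At (63, 261): z_contact = 5.34 − 61.23 + 959.17 = 903.29 ft.
Depth below ground = 918.8 − 903.29 = 15.5 ft.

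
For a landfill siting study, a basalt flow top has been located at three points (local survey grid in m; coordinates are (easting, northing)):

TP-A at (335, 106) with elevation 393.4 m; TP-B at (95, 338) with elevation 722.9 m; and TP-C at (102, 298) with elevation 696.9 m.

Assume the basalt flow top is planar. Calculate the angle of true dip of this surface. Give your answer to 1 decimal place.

Two edge vectors: TP-A→TP-B = (-240, 232, 329.5), TP-A→TP-C = (-233, 192, 303.5).
Normal n = (TP-A→TP-B) × (TP-A→TP-C) = (7148, -3933.5, 7976).
So ∂z/∂E = −n_x/n_z = −0.89619 and ∂z/∂N = −n_y/n_z = 0.49317.
Gradient magnitude |∇z| = √(a² + b²) = √(0.80315 + 0.24321) = 1.02292.
True dip = arctan(1.02292) = 45.6°, dipping toward ESE (azimuth ≈ 119°).

45.6°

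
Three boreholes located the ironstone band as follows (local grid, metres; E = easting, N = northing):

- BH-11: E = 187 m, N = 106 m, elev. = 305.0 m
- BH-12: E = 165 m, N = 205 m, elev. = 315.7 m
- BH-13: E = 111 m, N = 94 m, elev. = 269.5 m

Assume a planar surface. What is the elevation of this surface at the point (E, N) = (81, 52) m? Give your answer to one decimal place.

247.9 m

Two edge vectors: BH-11→BH-12 = (-22, 99, 10.7), BH-11→BH-13 = (-76, -12, -35.5).
Normal n = (BH-11→BH-12) × (BH-11→BH-13) = (-3386.1, -1594.2, 7788).
So ∂z/∂E = −n_x/n_z = 0.43478 and ∂z/∂N = −n_y/n_z = 0.20470.
Intercept c from BH-11: 305 − 81.30 − 21.70 = 202.00.
At (81, 52): z = 35.2 + 10.6 + 202.00 = 247.9 m.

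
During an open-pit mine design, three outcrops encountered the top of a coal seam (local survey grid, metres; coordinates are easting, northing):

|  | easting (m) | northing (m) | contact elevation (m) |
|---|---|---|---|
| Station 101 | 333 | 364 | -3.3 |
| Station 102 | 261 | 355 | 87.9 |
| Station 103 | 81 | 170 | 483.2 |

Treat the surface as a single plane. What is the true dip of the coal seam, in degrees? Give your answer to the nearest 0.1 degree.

Two edge vectors: Station 101→Station 102 = (-72, -9, 91.2), Station 101→Station 103 = (-252, -194, 486.5).
Normal n = (Station 101→Station 102) × (Station 101→Station 103) = (13314.3, 12045.6, 11700).
So ∂z/∂easting = −n_x/n_z = −1.13797 and ∂z/∂northing = −n_y/n_z = −1.02954.
Gradient magnitude |∇z| = √(a² + b²) = √(1.29499 + 1.05995) = 1.53458.
True dip = arctan(1.53458) = 56.9°, dipping toward NE (azimuth ≈ 048°).

56.9°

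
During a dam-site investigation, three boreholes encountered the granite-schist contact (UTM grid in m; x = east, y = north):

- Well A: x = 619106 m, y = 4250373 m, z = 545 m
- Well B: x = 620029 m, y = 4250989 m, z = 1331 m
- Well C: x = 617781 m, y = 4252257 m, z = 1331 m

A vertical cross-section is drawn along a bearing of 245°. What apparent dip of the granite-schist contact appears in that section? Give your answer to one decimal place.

32.9°

Let the plane be z = a·x + b·y + c.
Well B−Well A: 923a + 616b = 786;  Well C−Well A: −1325a + 1884b = 786.
Solving gives a = 0.39006, b = 0.69152.
Unit vector along 245° is (sin 245°, cos 245°) = (-0.9063, -0.4226).
Slope in that direction = a·(-0.9063) + b·(-0.4226) = −0.64576.
Apparent dip = arctan|0.64576| = 32.9° (true dip is 38.4°, so apparent ≤ true as expected).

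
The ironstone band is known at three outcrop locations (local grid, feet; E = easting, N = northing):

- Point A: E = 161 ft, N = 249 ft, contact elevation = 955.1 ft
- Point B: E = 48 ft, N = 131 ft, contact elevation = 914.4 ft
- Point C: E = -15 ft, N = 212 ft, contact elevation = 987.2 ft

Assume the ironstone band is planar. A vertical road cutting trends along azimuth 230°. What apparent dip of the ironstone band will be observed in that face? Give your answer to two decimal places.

Let the plane be z = a·E + b·N + c.
Point B−Point A: −113a − 118b = −40.7;  Point C−Point A: −176a − 37b = 32.1.
Solving gives a = −0.31915, b = 0.65054.
Unit vector along 230° is (sin 230°, cos 230°) = (-0.7660, -0.6428).
Slope in that direction = a·(-0.7660) + b·(-0.6428) = −0.17368.
Apparent dip = arctan|0.17368| = 9.85° (true dip is 35.9°, so apparent ≤ true as expected).

9.85°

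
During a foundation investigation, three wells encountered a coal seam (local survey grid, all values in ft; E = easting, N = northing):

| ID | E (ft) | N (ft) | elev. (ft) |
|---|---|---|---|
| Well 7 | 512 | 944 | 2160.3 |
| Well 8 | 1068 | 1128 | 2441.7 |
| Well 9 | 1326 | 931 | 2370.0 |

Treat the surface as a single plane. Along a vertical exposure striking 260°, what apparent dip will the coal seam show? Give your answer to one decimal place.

21.3°

Two edge vectors: Well 7→Well 8 = (556, 184, 281.4), Well 7→Well 9 = (814, -13, 209.7).
Normal n = (Well 7→Well 8) × (Well 7→Well 9) = (42243, 112466.4, -157004).
So ∂z/∂E = −n_x/n_z = 0.26906 and ∂z/∂N = −n_y/n_z = 0.71633.
Unit vector along 260° is (sin 260°, cos 260°) = (-0.9848, -0.1736).
Slope in that direction = a·(-0.9848) + b·(-0.1736) = −0.38936.
Apparent dip = arctan|0.38936| = 21.3° (true dip is 37.4°, so apparent ≤ true as expected).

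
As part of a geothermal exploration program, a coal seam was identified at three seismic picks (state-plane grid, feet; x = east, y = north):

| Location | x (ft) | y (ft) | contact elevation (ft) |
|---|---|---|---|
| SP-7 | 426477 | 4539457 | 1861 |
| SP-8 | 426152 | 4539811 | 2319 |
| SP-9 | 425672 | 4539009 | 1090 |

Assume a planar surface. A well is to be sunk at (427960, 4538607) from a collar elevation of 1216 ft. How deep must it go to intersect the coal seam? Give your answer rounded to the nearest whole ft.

344 ft

Two edge vectors: SP-7→SP-8 = (-325, 354, 458), SP-7→SP-9 = (-805, -448, -771).
Normal n = (SP-7→SP-8) × (SP-7→SP-9) = (-67750, -619265, 430570).
So ∂z/∂x = −n_x/n_z = 0.15734956 and ∂z/∂y = −n_y/n_z = 1.43824465.
Intercept c from SP-7: 1861 − 67105.97 − 6528849.76 = −6594094.72.
At (427960, 4538607): z_contact = 67339.3 + 6527627.2 − 6594094.72 = 871.8 ft.
Depth below ground = 1216 − 871.8 = 344 ft.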